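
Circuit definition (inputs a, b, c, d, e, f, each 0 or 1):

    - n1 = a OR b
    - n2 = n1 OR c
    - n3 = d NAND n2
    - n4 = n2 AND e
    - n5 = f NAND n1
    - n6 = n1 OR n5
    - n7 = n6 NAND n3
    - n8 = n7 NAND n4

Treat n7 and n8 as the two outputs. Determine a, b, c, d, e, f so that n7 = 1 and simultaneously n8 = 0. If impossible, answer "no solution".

Check with a=0, b=0, c=1, d=1, e=1, f=1:
n1 = a OR b = 0 OR 0 = 0
n2 = n1 OR c = 0 OR 1 = 1
n3 = d NAND n2 = 1 NAND 1 = 0
n4 = n2 AND e = 1 AND 1 = 1
n5 = f NAND n1 = 1 NAND 0 = 1
n6 = n1 OR n5 = 0 OR 1 = 1
n7 = n6 NAND n3 = 1 NAND 0 = 1
n8 = n7 NAND n4 = 1 NAND 1 = 0
So n7 = 1 and n8 = 0.

a=0, b=0, c=1, d=1, e=1, f=1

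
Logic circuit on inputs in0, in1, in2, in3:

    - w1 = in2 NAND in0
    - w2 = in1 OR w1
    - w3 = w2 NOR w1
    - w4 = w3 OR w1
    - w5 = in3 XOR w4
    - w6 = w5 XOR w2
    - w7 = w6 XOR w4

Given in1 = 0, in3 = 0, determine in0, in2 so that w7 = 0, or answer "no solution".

w7 = w6 XOR w4 must be 0, so w6 and w4 are equal.
Check with in1 = 0, in3 = 0 and in0=1, in2=1:
w1 = in2 NAND in0 = 1 NAND 1 = 0
w2 = in1 OR w1 = 0 OR 0 = 0
w3 = w2 NOR w1 = 0 NOR 0 = 1
w4 = w3 OR w1 = 1 OR 0 = 1
w5 = in3 XOR w4 = 0 XOR 1 = 1
w6 = w5 XOR w2 = 1 XOR 0 = 1
w7 = w6 XOR w4 = 1 XOR 1 = 0
So w7 = 0.

in0=1, in2=1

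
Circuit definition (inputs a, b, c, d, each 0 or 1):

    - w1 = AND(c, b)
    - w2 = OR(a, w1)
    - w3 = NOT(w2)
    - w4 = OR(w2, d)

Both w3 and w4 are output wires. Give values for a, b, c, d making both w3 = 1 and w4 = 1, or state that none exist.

Check with a=0, b=1, c=0, d=1:
w1 = AND(c, b) = AND(0, 1) = 0
w2 = OR(a, w1) = OR(0, 0) = 0
w3 = NOT(w2) = NOT 0 = 1
w4 = OR(w2, d) = OR(0, 1) = 1
So w3 = 1 and w4 = 1.

a=0, b=1, c=0, d=1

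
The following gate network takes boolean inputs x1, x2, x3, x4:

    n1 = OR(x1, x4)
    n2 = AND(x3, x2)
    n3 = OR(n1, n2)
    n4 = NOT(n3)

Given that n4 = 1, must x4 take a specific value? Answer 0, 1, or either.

0

n4 = NOT(n3) must be 1, so n3 = 0.
n3 = OR(n1, n2) must be 0, so both n1 = 0 and n2 = 0.
n1 = OR(x1, x4) must be 0, so both x1 = 0 and x4 = 0.
Every assignment with n4 = 1 has x4 = 0; there are 3 such assignment(s).
  x1=0, x2=0, x3=0, x4=0
  x1=0, x2=0, x3=1, x4=0
  x1=0, x2=1, x3=0, x4=0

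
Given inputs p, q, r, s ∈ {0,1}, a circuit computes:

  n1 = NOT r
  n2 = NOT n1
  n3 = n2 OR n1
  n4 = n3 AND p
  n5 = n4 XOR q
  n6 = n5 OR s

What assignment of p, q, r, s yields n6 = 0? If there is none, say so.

p=0, q=0, r=1, s=0

n6 = n5 OR s must be 0, so both n5 = 0 and s = 0.
n5 = n4 XOR q must be 0, so n4 and q are equal.
Check with p=0, q=0, r=1, s=0:
n1 = NOT r = NOT 1 = 0
n2 = NOT n1 = NOT 0 = 1
n3 = n2 OR n1 = 1 OR 0 = 1
n4 = n3 AND p = 1 AND 0 = 0
n5 = n4 XOR q = 0 XOR 0 = 0
n6 = n5 OR s = 0 OR 0 = 0
So n6 = 0 as required.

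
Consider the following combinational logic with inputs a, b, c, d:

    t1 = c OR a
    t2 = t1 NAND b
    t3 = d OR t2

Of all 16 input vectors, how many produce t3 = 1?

t3 = d OR t2 must be 1, so at least one of d, t2 is 1.
Enumerating the 16 input combinations, 13 give t3 = 1 and 3 give t3 = 0.

13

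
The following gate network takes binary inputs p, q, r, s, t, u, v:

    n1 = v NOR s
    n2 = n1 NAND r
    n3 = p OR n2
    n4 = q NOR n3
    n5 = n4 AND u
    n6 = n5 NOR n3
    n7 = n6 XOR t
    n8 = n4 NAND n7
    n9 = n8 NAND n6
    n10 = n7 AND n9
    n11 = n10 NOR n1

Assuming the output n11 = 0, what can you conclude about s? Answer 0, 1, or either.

Both values of s occur among assignments with n11 = 0:
  s=0: p=0, q=0, r=0, s=0, t=0, u=0, v=0
  s=1: p=0, q=0, r=0, s=1, t=1, u=0, v=0

either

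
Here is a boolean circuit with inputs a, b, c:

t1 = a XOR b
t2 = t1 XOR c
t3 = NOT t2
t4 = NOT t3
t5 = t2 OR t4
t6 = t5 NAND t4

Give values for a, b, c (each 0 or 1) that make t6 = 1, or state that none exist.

t6 = t5 NAND t4 must be 1, so at least one of t5, t4 is 0.
Check with a=1 b=1 c=0:
t1 = a XOR b = 1 XOR 1 = 0
t2 = t1 XOR c = 0 XOR 0 = 0
t3 = NOT t2 = NOT 0 = 1
t4 = NOT t3 = NOT 1 = 0
t5 = t2 OR t4 = 0 OR 0 = 0
t6 = t5 NAND t4 = 0 NAND 0 = 1
So t6 = 1 as required.

a=1 b=1 c=0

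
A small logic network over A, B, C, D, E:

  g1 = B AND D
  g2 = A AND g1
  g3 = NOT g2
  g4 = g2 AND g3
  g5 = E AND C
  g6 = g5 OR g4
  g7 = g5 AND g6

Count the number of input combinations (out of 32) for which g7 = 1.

8

g7 = g5 AND g6 must be 1, so both g5 = 1 and g6 = 1.
Enumerating the 32 input combinations, 8 give g7 = 1 and 24 give g7 = 0.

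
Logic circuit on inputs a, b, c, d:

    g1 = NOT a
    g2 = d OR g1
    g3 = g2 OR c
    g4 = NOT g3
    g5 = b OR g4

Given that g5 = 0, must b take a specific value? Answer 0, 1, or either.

g5 = b OR g4 must be 0, so both b = 0 and g4 = 0.
g4 = NOT g3 must be 0, so g3 = 1.
g3 = g2 OR c must be 1, so at least one of g2, c is 1.
Every assignment with g5 = 0 has b = 0; there are 7 such assignment(s).

0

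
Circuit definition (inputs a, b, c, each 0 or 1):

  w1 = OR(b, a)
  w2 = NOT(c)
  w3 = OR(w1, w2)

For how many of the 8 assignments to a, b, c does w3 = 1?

w3 = OR(w1, w2) must be 1, so at least one of w1, w2 is 1.
Enumerating the 8 input combinations, 7 give w3 = 1 and 1 give w3 = 0.

7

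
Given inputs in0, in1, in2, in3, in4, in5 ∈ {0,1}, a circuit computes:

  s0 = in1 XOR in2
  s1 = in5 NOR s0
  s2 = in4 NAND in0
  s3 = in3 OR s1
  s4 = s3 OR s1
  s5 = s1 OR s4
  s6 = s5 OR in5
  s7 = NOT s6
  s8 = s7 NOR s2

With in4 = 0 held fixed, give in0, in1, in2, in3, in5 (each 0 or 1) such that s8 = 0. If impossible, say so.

in0=1, in1=1, in2=0, in3=0, in5=0

s8 = s7 NOR s2 must be 0, so at least one of s7, s2 is 1.
Check with in4 = 0 and in0=1, in1=1, in2=0, in3=0, in5=0:
s0 = in1 XOR in2 = 1 XOR 0 = 1
s1 = in5 NOR s0 = 0 NOR 1 = 0
s2 = in4 NAND in0 = 0 NAND 1 = 1
s3 = in3 OR s1 = 0 OR 0 = 0
s4 = s3 OR s1 = 0 OR 0 = 0
s5 = s1 OR s4 = 0 OR 0 = 0
s6 = s5 OR in5 = 0 OR 0 = 0
s7 = NOT s6 = NOT 0 = 1
s8 = s7 NOR s2 = 1 NOR 1 = 0
So s8 = 0.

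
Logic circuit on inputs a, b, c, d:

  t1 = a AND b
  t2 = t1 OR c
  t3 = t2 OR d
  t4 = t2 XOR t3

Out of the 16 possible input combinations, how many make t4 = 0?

t4 = t2 XOR t3 must be 0, so t2 and t3 are equal.
Enumerating the 16 input combinations, 13 give t4 = 0 and 3 give t4 = 1.

13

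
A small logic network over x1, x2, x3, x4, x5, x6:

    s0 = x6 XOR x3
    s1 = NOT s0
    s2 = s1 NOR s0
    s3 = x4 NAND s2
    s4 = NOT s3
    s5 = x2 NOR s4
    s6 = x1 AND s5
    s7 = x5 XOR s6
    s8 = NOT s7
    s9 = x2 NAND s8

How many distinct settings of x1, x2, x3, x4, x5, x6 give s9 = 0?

s9 = x2 NAND s8 must be 0, so both x2 = 1 and s8 = 1.
s8 = NOT s7 must be 1, so s7 = 0.
Enumerating the 64 input combinations, 16 give s9 = 0 and 48 give s9 = 1.

16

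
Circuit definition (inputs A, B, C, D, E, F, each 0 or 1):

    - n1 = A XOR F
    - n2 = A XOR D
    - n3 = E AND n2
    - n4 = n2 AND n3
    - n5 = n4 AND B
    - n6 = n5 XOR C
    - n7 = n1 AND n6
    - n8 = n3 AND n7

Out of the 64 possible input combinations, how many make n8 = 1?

4

n8 = n3 AND n7 must be 1, so both n3 = 1 and n7 = 1.
n3 = E AND n2 must be 1, so both E = 1 and n2 = 1.
Enumerating the 64 input combinations, 4 give n8 = 1 and 60 give n8 = 0.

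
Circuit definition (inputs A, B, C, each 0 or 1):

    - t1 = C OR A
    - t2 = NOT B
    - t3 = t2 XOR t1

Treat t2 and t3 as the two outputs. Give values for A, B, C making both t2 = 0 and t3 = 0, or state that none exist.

A=0, B=1, C=0

Check with A=0, B=1, C=0:
t1 = C OR A = 0 OR 0 = 0
t2 = NOT B = NOT 1 = 0
t3 = t2 XOR t1 = 0 XOR 0 = 0
So t2 = 0 and t3 = 0.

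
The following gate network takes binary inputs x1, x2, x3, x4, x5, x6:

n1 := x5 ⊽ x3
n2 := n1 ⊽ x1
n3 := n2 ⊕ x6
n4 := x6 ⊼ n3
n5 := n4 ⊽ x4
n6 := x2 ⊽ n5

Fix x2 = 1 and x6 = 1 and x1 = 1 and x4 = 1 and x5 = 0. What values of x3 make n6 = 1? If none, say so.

With x2 = 1 and x6 = 1 and x1 = 1 and x4 = 1 and x5 = 0 fixed, none of the 2 settings of x3 give n6 = 1.
For example, with x3=0:
n1 = x5 ⊽ x3 = 0 ⊽ 0 = 1
n2 = n1 ⊽ x1 = 1 ⊽ 1 = 0
n3 = n2 ⊕ x6 = 0 ⊕ 1 = 1
n4 = x6 ⊼ n3 = 1 ⊼ 1 = 0
n5 = n4 ⊽ x4 = 0 ⊽ 1 = 0
n6 = x2 ⊽ n5 = 1 ⊽ 0 = 0
giving n6 = 0 ≠ 1.

no solution exists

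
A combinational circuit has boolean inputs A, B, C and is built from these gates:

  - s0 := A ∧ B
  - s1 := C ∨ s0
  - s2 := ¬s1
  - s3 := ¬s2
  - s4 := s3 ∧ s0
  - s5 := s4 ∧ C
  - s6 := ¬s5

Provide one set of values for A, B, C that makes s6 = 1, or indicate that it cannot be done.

s6 = ¬s5 must be 1, so s5 = 0.
s5 = s4 ∧ C must be 0, so at least one of s4, C is 0.
Check with A=1 B=0 C=0:
s0 = A ∧ B = 1 ∧ 0 = 0
s1 = C ∨ s0 = 0 ∨ 0 = 0
s2 = ¬s1 = ¬0 = 1
s3 = ¬s2 = ¬1 = 0
s4 = s3 ∧ s0 = 0 ∧ 0 = 0
s5 = s4 ∧ C = 0 ∧ 0 = 0
s6 = ¬s5 = ¬0 = 1
So s6 = 1 as required.

A=1 B=0 C=0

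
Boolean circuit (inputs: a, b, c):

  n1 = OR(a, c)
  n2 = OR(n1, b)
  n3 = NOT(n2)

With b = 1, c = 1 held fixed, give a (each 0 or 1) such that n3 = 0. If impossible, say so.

n3 = NOT(n2) must be 0, so n2 = 1.
n2 = OR(n1, b) must be 1, so at least one of n1, b is 1.
Check with b = 1, c = 1 and a=0:
n1 = OR(a, c) = OR(0, 1) = 1
n2 = OR(n1, b) = OR(1, 1) = 1
n3 = NOT(n2) = NOT 1 = 0
So n3 = 0.

a=0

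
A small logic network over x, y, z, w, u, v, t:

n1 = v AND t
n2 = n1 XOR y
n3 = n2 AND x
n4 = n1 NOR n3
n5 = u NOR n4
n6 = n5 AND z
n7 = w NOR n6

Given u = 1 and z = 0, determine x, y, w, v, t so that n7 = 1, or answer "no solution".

x=0, y=1, w=0, v=0, t=1

n7 = w NOR n6 must be 1, so both w = 0 and n6 = 0.
n6 = n5 AND z must be 0, so at least one of n5, z is 0.
Check with u = 1 and z = 0 and x=0, y=1, w=0, v=0, t=1:
n1 = v AND t = 0 AND 1 = 0
n2 = n1 XOR y = 0 XOR 1 = 1
n3 = n2 AND x = 1 AND 0 = 0
n4 = n1 NOR n3 = 0 NOR 0 = 1
n5 = u NOR n4 = 1 NOR 1 = 0
n6 = n5 AND z = 0 AND 0 = 0
n7 = w NOR n6 = 0 NOR 0 = 1
So n7 = 1.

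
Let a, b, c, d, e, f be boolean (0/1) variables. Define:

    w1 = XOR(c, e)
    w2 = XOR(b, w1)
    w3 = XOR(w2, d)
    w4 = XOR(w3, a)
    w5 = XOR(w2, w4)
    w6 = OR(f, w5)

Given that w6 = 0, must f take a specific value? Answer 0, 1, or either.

0

w6 = OR(f, w5) must be 0, so both f = 0 and w5 = 0.
Every assignment with w6 = 0 has f = 0; there are 16 such assignment(s).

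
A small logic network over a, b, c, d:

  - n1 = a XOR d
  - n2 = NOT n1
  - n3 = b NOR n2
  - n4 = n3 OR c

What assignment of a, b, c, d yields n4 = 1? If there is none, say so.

a=0, b=0, c=1, d=1

n4 = n3 OR c must be 1, so at least one of n3, c is 1.
Check with a=0, b=0, c=1, d=1:
n1 = a XOR d = 0 XOR 1 = 1
n2 = NOT n1 = NOT 1 = 0
n3 = b NOR n2 = 0 NOR 0 = 1
n4 = n3 OR c = 1 OR 1 = 1
So n4 = 1 as required.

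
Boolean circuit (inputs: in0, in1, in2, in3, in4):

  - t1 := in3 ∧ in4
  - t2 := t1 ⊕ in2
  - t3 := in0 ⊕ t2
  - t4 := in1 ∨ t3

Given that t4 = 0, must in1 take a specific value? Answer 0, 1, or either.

t4 = in1 ∨ t3 must be 0, so both in1 = 0 and t3 = 0.
t3 = in0 ⊕ t2 must be 0, so in0 and t2 are equal.
Every assignment with t4 = 0 has in1 = 0; there are 8 such assignment(s).

0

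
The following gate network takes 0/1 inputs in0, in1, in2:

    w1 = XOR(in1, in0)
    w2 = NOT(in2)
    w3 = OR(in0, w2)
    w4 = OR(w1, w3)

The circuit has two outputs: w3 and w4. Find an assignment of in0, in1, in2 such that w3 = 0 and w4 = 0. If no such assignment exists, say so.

in0=0 in1=0 in2=1

Check with in0=0 in1=0 in2=1:
w1 = XOR(in1, in0) = XOR(0, 0) = 0
w2 = NOT(in2) = NOT 1 = 0
w3 = OR(in0, w2) = OR(0, 0) = 0
w4 = OR(w1, w3) = OR(0, 0) = 0
So w3 = 0 and w4 = 0.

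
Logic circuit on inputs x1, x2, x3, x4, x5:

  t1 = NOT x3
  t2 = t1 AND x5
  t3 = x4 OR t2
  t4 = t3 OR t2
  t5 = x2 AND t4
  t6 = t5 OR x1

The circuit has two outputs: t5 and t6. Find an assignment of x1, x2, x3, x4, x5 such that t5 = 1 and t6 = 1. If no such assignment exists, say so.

Check with x1=1 x2=1 x3=0 x4=1 x5=0:
t1 = NOT x3 = NOT 0 = 1
t2 = t1 AND x5 = 1 AND 0 = 0
t3 = x4 OR t2 = 1 OR 0 = 1
t4 = t3 OR t2 = 1 OR 0 = 1
t5 = x2 AND t4 = 1 AND 1 = 1
t6 = t5 OR x1 = 1 OR 1 = 1
So t5 = 1 and t6 = 1.

x1=1 x2=1 x3=0 x4=1 x5=0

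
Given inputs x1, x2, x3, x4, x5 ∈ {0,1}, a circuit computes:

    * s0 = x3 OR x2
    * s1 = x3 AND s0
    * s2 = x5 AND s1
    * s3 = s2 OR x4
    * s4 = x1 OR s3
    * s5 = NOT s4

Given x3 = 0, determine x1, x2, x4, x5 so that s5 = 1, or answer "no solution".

x1=0, x2=1, x4=0, x5=1

s5 = NOT s4 must be 1, so s4 = 0.
Check with x3 = 0 and x1=0, x2=1, x4=0, x5=1:
s0 = x3 OR x2 = 0 OR 1 = 1
s1 = x3 AND s0 = 0 AND 1 = 0
s2 = x5 AND s1 = 1 AND 0 = 0
s3 = s2 OR x4 = 0 OR 0 = 0
s4 = x1 OR s3 = 0 OR 0 = 0
s5 = NOT s4 = NOT 0 = 1
So s5 = 1.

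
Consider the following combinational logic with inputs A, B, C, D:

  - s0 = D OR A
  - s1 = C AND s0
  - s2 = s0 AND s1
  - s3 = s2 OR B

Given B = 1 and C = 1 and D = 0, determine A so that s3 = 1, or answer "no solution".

s3 = s2 OR B must be 1, so at least one of s2, B is 1.
Check with B = 1 and C = 1 and D = 0 and A=0:
s0 = D OR A = 0 OR 0 = 0
s1 = C AND s0 = 1 AND 0 = 0
s2 = s0 AND s1 = 0 AND 0 = 0
s3 = s2 OR B = 0 OR 1 = 1
So s3 = 1.

A=0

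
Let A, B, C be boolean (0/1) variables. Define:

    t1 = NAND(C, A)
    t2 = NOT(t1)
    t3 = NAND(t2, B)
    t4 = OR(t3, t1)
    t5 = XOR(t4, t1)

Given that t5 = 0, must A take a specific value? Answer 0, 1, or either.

Both values of A occur among assignments with t5 = 0:
  A=0: A=0, B=0, C=0
  A=1: A=1, B=0, C=0

either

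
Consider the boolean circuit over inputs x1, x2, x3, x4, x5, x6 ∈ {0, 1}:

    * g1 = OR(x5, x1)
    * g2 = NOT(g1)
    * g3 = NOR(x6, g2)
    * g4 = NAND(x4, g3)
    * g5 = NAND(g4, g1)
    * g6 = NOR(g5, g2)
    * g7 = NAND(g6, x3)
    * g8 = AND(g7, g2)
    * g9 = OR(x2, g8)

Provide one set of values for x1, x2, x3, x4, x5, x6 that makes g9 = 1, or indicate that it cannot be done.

Check with x1=0 x2=1 x3=1 x4=1 x5=0 x6=0:
g1 = OR(x5, x1) = OR(0, 0) = 0
g2 = NOT(g1) = NOT 0 = 1
g3 = NOR(x6, g2) = NOR(0, 1) = 0
g4 = NAND(x4, g3) = NAND(1, 0) = 1
g5 = NAND(g4, g1) = NAND(1, 0) = 1
g6 = NOR(g5, g2) = NOR(1, 1) = 0
g7 = NAND(g6, x3) = NAND(0, 1) = 1
g8 = AND(g7, g2) = AND(1, 1) = 1
g9 = OR(x2, g8) = OR(1, 1) = 1
So g9 = 1 as required.

x1=0 x2=1 x3=1 x4=1 x5=0 x6=0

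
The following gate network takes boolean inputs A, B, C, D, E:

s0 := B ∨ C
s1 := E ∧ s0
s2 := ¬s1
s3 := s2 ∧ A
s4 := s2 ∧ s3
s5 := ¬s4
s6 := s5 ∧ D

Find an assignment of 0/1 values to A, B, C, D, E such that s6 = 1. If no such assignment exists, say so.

A=1 B=1 C=0 D=1 E=1

s6 = s5 ∧ D must be 1, so both s5 = 1 and D = 1.
Check with A=1 B=1 C=0 D=1 E=1:
s0 = B ∨ C = 1 ∨ 0 = 1
s1 = E ∧ s0 = 1 ∧ 1 = 1
s2 = ¬s1 = ¬1 = 0
s3 = s2 ∧ A = 0 ∧ 1 = 0
s4 = s2 ∧ s3 = 0 ∧ 0 = 0
s5 = ¬s4 = ¬0 = 1
s6 = s5 ∧ D = 1 ∧ 1 = 1
So s6 = 1 as required.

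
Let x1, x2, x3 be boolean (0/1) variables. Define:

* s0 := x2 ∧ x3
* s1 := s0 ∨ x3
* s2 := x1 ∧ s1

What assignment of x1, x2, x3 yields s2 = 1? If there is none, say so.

s2 = x1 ∧ s1 must be 1, so both x1 = 1 and s1 = 1.
s1 = s0 ∨ x3 must be 1, so at least one of s0, x3 is 1.
Check with x1=1 x2=0 x3=1:
s0 = x2 ∧ x3 = 0 ∧ 1 = 0
s1 = s0 ∨ x3 = 0 ∨ 1 = 1
s2 = x1 ∧ s1 = 1 ∧ 1 = 1
So s2 = 1 as required.

x1=1 x2=0 x3=1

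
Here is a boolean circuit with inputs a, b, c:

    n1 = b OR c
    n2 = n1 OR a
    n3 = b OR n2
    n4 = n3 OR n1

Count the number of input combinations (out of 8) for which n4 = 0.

n4 = n3 OR n1 must be 0, so both n3 = 0 and n1 = 0.
n3 = b OR n2 must be 0, so both b = 0 and n2 = 0.
Satisfying assignments:
  a=0, b=0, c=0

1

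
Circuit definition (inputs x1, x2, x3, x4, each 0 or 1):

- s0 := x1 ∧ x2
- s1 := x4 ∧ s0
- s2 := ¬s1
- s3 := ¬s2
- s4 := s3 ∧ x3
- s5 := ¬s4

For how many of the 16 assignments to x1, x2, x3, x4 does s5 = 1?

s5 = ¬s4 must be 1, so s4 = 0.
s4 = s3 ∧ x3 must be 0, so at least one of s3, x3 is 0.
Enumerating the 16 input combinations, 15 give s5 = 1 and 1 give s5 = 0.

15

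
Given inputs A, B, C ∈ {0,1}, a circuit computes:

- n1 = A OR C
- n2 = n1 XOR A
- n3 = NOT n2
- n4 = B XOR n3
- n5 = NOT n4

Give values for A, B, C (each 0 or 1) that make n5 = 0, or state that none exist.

n5 = NOT n4 must be 0, so n4 = 1.
n4 = B XOR n3 must be 1, so B and n3 differ.
Check with A=0, B=1, C=1:
n1 = A OR C = 0 OR 1 = 1
n2 = n1 XOR A = 1 XOR 0 = 1
n3 = NOT n2 = NOT 1 = 0
n4 = B XOR n3 = 1 XOR 0 = 1
n5 = NOT n4 = NOT 1 = 0
So n5 = 0 as required.

A=0, B=1, C=1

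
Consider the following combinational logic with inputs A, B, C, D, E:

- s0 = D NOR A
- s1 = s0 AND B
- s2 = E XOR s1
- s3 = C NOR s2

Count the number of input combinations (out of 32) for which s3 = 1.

s3 = C NOR s2 must be 1, so both C = 0 and s2 = 0.
s2 = E XOR s1 must be 0, so E and s1 are equal.
Enumerating the 32 input combinations, 8 give s3 = 1 and 24 give s3 = 0.

8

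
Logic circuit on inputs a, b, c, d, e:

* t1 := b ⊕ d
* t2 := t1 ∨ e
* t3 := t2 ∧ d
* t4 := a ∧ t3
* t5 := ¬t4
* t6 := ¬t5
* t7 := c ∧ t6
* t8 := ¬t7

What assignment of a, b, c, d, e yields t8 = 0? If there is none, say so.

a=1 b=0 c=1 d=1 e=1

t8 = ¬t7 must be 0, so t7 = 1.
Check with a=1 b=0 c=1 d=1 e=1:
t1 = b ⊕ d = 0 ⊕ 1 = 1
t2 = t1 ∨ e = 1 ∨ 1 = 1
t3 = t2 ∧ d = 1 ∧ 1 = 1
t4 = a ∧ t3 = 1 ∧ 1 = 1
t5 = ¬t4 = ¬1 = 0
t6 = ¬t5 = ¬0 = 1
t7 = c ∧ t6 = 1 ∧ 1 = 1
t8 = ¬t7 = ¬1 = 0
So t8 = 0 as required.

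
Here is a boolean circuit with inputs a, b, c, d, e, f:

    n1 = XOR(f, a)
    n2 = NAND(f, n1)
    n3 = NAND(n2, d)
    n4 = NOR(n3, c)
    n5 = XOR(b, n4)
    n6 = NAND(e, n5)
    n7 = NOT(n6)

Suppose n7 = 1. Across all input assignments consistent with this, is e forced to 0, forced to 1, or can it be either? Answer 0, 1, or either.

n7 = NOT(n6) must be 1, so n6 = 0.
n6 = NAND(e, n5) must be 0, so both e = 1 and n5 = 1.
Every assignment with n7 = 1 has e = 1; there are 16 such assignment(s).

1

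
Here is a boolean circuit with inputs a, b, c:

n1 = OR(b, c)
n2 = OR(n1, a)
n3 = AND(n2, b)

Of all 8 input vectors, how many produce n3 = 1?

4

n3 = AND(n2, b) must be 1, so both n2 = 1 and b = 1.
n2 = OR(n1, a) must be 1, so at least one of n1, a is 1.
Satisfying assignments:
  a=0, b=1, c=0
  a=0, b=1, c=1
  a=1, b=1, c=0
  a=1, b=1, c=1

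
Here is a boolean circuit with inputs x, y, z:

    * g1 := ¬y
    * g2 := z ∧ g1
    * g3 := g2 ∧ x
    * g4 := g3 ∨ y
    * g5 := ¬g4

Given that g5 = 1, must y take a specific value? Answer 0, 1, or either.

0

g5 = ¬g4 must be 1, so g4 = 0.
g4 = g3 ∨ y must be 0, so both g3 = 0 and y = 0.
Every assignment with g5 = 1 has y = 0; there are 3 such assignment(s).
  x=0, y=0, z=0
  x=0, y=0, z=1
  x=1, y=0, z=0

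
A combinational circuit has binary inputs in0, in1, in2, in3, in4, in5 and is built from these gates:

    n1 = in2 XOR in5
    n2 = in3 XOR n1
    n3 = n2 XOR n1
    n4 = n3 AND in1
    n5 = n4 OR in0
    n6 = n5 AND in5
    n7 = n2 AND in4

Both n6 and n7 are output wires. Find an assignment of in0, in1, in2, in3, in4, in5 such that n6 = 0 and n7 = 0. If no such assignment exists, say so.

Check with in0=1, in1=0, in2=1, in3=0, in4=0, in5=0:
n1 = in2 XOR in5 = 1 XOR 0 = 1
n2 = in3 XOR n1 = 0 XOR 1 = 1
n3 = n2 XOR n1 = 1 XOR 1 = 0
n4 = n3 AND in1 = 0 AND 0 = 0
n5 = n4 OR in0 = 0 OR 1 = 1
n6 = n5 AND in5 = 1 AND 0 = 0
n7 = n2 AND in4 = 1 AND 0 = 0
So n6 = 0 and n7 = 0.

in0=1, in1=0, in2=1, in3=0, in4=0, in5=0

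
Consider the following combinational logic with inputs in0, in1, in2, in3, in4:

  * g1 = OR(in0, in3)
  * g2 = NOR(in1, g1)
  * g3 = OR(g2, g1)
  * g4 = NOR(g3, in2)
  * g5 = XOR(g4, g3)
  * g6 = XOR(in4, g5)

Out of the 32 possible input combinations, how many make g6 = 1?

g6 = XOR(in4, g5) must be 1, so in4 and g5 differ.
Enumerating the 32 input combinations, 16 give g6 = 1 and 16 give g6 = 0.

16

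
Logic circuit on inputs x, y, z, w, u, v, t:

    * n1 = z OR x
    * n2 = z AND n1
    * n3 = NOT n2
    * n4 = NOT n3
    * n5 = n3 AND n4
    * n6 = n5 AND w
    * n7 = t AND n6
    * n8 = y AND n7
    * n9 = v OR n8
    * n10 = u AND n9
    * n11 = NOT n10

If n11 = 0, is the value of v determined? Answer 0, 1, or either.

1

n11 = NOT n10 must be 0, so n10 = 1.
Every assignment with n11 = 0 has v = 1; there are 32 such assignment(s).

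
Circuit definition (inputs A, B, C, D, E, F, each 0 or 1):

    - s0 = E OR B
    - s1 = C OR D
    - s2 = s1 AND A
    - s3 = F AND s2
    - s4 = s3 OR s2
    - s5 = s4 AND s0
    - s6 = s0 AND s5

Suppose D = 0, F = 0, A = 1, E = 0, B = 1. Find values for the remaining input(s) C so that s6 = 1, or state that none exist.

Check with D = 0, F = 0, A = 1, E = 0, B = 1 and C=1:
s0 = E OR B = 0 OR 1 = 1
s1 = C OR D = 1 OR 0 = 1
s2 = s1 AND A = 1 AND 1 = 1
s3 = F AND s2 = 0 AND 1 = 0
s4 = s3 OR s2 = 0 OR 1 = 1
s5 = s4 AND s0 = 1 AND 1 = 1
s6 = s0 AND s5 = 1 AND 1 = 1
So s6 = 1.

C=1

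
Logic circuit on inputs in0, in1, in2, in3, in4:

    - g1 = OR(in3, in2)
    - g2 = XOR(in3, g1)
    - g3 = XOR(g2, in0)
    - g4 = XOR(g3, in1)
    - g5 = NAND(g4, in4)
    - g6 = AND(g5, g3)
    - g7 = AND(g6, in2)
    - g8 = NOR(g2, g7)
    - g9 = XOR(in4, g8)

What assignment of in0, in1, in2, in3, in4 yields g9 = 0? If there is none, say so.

in0=0, in1=0, in2=0, in3=1, in4=1

g9 = XOR(in4, g8) must be 0, so in4 and g8 are equal.
Check with in0=0, in1=0, in2=0, in3=1, in4=1:
g1 = OR(in3, in2) = OR(1, 0) = 1
g2 = XOR(in3, g1) = XOR(1, 1) = 0
g3 = XOR(g2, in0) = XOR(0, 0) = 0
g4 = XOR(g3, in1) = XOR(0, 0) = 0
g5 = NAND(g4, in4) = NAND(0, 1) = 1
g6 = AND(g5, g3) = AND(1, 0) = 0
g7 = AND(g6, in2) = AND(0, 0) = 0
g8 = NOR(g2, g7) = NOR(0, 0) = 1
g9 = XOR(in4, g8) = XOR(1, 1) = 0
So g9 = 0 as required.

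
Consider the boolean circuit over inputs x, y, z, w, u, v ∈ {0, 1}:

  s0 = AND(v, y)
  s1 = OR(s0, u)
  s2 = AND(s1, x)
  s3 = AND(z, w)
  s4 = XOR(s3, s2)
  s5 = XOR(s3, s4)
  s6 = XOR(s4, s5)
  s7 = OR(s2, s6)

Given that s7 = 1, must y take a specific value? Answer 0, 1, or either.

Both values of y occur among assignments with s7 = 1:
  y=0: x=0, y=0, z=1, w=1, u=0, v=0
  y=1: x=0, y=1, z=1, w=1, u=0, v=0

either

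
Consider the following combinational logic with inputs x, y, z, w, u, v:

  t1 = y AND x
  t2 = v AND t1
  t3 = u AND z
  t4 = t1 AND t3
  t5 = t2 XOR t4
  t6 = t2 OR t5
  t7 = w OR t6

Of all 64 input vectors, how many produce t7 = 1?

t7 = w OR t6 must be 1, so at least one of w, t6 is 1.
Enumerating the 64 input combinations, 37 give t7 = 1 and 27 give t7 = 0.

37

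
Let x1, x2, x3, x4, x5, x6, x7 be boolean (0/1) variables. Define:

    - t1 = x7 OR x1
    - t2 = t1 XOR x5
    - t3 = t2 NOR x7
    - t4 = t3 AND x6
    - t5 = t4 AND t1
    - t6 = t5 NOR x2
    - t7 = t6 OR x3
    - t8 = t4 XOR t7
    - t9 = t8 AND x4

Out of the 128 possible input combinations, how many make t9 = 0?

83

t9 = t8 AND x4 must be 0, so at least one of t8, x4 is 0.
Enumerating the 128 input combinations, 83 give t9 = 0 and 45 give t9 = 1.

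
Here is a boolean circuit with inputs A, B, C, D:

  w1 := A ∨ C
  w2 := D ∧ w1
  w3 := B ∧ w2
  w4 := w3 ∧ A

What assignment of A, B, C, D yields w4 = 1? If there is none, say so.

w4 = w3 ∧ A must be 1, so both w3 = 1 and A = 1.
w3 = B ∧ w2 must be 1, so both B = 1 and w2 = 1.
Check with A=1 B=1 C=0 D=1:
w1 = A ∨ C = 1 ∨ 0 = 1
w2 = D ∧ w1 = 1 ∧ 1 = 1
w3 = B ∧ w2 = 1 ∧ 1 = 1
w4 = w3 ∧ A = 1 ∧ 1 = 1
So w4 = 1 as required.

A=1 B=1 C=0 D=1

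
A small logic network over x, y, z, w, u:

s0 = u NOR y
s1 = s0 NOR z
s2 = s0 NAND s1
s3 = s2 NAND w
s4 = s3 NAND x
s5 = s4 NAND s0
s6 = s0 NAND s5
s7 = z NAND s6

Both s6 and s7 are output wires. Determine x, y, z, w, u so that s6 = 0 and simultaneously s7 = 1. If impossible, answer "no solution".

Check with x=1, y=0, z=1, w=0, u=0:
s0 = u NOR y = 0 NOR 0 = 1
s1 = s0 NOR z = 1 NOR 1 = 0
s2 = s0 NAND s1 = 1 NAND 0 = 1
s3 = s2 NAND w = 1 NAND 0 = 1
s4 = s3 NAND x = 1 NAND 1 = 0
s5 = s4 NAND s0 = 0 NAND 1 = 1
s6 = s0 NAND s5 = 1 NAND 1 = 0
s7 = z NAND s6 = 1 NAND 0 = 1
So s6 = 0 and s7 = 1.

x=1, y=0, z=1, w=0, u=0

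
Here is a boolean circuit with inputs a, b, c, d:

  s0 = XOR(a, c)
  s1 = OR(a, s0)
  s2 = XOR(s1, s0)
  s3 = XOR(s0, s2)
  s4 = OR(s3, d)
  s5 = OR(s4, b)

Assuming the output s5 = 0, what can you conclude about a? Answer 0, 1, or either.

0

s5 = OR(s4, b) must be 0, so both s4 = 0 and b = 0.
Every assignment with s5 = 0 has a = 0; there are 1 such assignment(s).
  a=0, b=0, c=0, d=0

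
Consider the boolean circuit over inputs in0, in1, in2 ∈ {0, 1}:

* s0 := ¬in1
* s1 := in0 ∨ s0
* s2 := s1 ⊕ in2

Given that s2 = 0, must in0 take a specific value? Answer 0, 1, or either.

either

Both values of in0 occur among assignments with s2 = 0:
  in0=0: in0=0, in1=0, in2=1
  in0=1: in0=1, in1=0, in2=1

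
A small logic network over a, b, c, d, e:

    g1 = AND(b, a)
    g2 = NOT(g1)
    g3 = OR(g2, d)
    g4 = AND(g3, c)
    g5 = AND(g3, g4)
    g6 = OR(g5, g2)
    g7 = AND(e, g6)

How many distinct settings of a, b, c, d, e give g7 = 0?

g7 = AND(e, g6) must be 0, so at least one of e, g6 is 0.
Enumerating the 32 input combinations, 19 give g7 = 0 and 13 give g7 = 1.

19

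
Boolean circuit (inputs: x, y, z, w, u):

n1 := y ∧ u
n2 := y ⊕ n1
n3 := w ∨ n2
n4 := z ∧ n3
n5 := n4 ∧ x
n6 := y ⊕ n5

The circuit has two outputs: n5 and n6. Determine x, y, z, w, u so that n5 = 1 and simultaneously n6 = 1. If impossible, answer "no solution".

x=1 y=0 z=1 w=1 u=0

Check with x=1 y=0 z=1 w=1 u=0:
n1 = y ∧ u = 0 ∧ 0 = 0
n2 = y ⊕ n1 = 0 ⊕ 0 = 0
n3 = w ∨ n2 = 1 ∨ 0 = 1
n4 = z ∧ n3 = 1 ∧ 1 = 1
n5 = n4 ∧ x = 1 ∧ 1 = 1
n6 = y ⊕ n5 = 0 ⊕ 1 = 1
So n5 = 1 and n6 = 1.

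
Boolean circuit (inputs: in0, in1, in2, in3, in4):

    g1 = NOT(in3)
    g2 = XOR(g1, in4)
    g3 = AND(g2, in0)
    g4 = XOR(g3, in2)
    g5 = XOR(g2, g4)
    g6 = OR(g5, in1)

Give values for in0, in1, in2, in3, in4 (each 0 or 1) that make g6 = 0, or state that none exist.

Check with in0=0 in1=0 in2=1 in3=1 in4=1:
g1 = NOT(in3) = NOT 1 = 0
g2 = XOR(g1, in4) = XOR(0, 1) = 1
g3 = AND(g2, in0) = AND(1, 0) = 0
g4 = XOR(g3, in2) = XOR(0, 1) = 1
g5 = XOR(g2, g4) = XOR(1, 1) = 0
g6 = OR(g5, in1) = OR(0, 0) = 0
So g6 = 0 as required.

in0=0 in1=0 in2=1 in3=1 in4=1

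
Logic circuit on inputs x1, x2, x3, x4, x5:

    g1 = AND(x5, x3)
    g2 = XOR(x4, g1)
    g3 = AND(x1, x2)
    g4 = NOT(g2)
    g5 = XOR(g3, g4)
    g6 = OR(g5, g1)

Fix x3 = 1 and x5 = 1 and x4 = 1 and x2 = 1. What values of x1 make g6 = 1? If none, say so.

g6 = OR(g5, g1) must be 1, so at least one of g5, g1 is 1.
Check with x3 = 1 and x5 = 1 and x4 = 1 and x2 = 1 and x1=1:
g1 = AND(x5, x3) = AND(1, 1) = 1
g2 = XOR(x4, g1) = XOR(1, 1) = 0
g3 = AND(x1, x2) = AND(1, 1) = 1
g4 = NOT(g2) = NOT 0 = 1
g5 = XOR(g3, g4) = XOR(1, 1) = 0
g6 = OR(g5, g1) = OR(0, 1) = 1
So g6 = 1.

x1=1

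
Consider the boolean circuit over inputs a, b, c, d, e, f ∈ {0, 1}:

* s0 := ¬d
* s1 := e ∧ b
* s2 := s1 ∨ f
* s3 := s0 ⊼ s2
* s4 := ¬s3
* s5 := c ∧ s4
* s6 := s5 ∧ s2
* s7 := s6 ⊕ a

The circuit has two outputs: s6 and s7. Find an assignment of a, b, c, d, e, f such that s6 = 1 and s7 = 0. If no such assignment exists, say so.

Check with a=1, b=1, c=1, d=0, e=1, f=1:
s0 = ¬d = ¬0 = 1
s1 = e ∧ b = 1 ∧ 1 = 1
s2 = s1 ∨ f = 1 ∨ 1 = 1
s3 = s0 ⊼ s2 = 1 ⊼ 1 = 0
s4 = ¬s3 = ¬0 = 1
s5 = c ∧ s4 = 1 ∧ 1 = 1
s6 = s5 ∧ s2 = 1 ∧ 1 = 1
s7 = s6 ⊕ a = 1 ⊕ 1 = 0
So s6 = 1 and s7 = 0.

a=1, b=1, c=1, d=0, e=1, f=1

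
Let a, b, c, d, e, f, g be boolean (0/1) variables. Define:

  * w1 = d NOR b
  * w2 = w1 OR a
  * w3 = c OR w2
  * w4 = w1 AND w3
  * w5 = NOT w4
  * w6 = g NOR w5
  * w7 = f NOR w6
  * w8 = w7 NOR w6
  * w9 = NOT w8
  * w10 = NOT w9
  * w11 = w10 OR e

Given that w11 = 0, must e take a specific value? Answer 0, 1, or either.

0

w11 = w10 OR e must be 0, so both w10 = 0 and e = 0.
Every assignment with w11 = 0 has e = 0; there are 36 such assignment(s).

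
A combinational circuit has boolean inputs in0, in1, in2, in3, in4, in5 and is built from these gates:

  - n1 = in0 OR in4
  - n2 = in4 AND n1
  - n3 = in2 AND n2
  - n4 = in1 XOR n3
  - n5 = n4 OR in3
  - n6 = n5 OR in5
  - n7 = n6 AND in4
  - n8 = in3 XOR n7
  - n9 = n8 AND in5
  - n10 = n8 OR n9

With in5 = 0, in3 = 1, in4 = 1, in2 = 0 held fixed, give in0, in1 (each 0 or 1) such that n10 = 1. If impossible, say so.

no solution exists

With in5 = 0, in3 = 1, in4 = 1, in2 = 0 fixed, none of the 4 settings of in0, in1 give n10 = 1.
For example, with in0=1, in1=1:
n1 = in0 OR in4 = 1 OR 1 = 1
n2 = in4 AND n1 = 1 AND 1 = 1
n3 = in2 AND n2 = 0 AND 1 = 0
n4 = in1 XOR n3 = 1 XOR 0 = 1
n5 = n4 OR in3 = 1 OR 1 = 1
n6 = n5 OR in5 = 1 OR 0 = 1
n7 = n6 AND in4 = 1 AND 1 = 1
n8 = in3 XOR n7 = 1 XOR 1 = 0
n9 = n8 AND in5 = 0 AND 0 = 0
n10 = n8 OR n9 = 0 OR 0 = 0
giving n10 = 0 ≠ 1.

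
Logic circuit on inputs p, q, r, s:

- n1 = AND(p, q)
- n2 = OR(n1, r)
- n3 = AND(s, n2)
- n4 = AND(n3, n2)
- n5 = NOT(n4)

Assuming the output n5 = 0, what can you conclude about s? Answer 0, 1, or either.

1

n5 = NOT(n4) must be 0, so n4 = 1.
Every assignment with n5 = 0 has s = 1; there are 5 such assignment(s).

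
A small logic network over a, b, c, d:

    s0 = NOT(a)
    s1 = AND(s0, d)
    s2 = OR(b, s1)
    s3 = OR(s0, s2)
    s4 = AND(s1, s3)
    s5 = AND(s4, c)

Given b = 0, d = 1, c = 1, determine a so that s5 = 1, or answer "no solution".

a=0

s5 = AND(s4, c) must be 1, so both s4 = 1 and c = 1.
Check with b = 0, d = 1, c = 1 and a=0:
s0 = NOT(a) = NOT 0 = 1
s1 = AND(s0, d) = AND(1, 1) = 1
s2 = OR(b, s1) = OR(0, 1) = 1
s3 = OR(s0, s2) = OR(1, 1) = 1
s4 = AND(s1, s3) = AND(1, 1) = 1
s5 = AND(s4, c) = AND(1, 1) = 1
So s5 = 1.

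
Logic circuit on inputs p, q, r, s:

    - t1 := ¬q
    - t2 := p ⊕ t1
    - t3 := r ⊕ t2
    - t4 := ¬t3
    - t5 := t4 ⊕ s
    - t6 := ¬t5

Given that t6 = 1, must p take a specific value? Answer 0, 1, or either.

Both values of p occur among assignments with t6 = 1:
  p=0: p=0, q=0, r=0, s=0
  p=1: p=1, q=0, r=0, s=1

either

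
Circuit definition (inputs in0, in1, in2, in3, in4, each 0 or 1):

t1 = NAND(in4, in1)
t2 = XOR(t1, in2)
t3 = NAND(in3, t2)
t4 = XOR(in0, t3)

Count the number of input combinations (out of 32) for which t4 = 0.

t4 = XOR(in0, t3) must be 0, so in0 and t3 are equal.
Enumerating the 32 input combinations, 16 give t4 = 0 and 16 give t4 = 1.

16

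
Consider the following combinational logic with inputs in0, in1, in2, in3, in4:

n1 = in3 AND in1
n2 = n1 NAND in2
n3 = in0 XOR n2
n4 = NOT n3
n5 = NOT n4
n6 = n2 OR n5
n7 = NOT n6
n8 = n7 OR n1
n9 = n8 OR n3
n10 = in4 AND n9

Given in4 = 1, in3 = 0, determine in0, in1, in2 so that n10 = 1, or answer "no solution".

in0=0, in1=0, in2=0

Check with in4 = 1, in3 = 0 and in0=0, in1=0, in2=0:
n1 = in3 AND in1 = 0 AND 0 = 0
n2 = n1 NAND in2 = 0 NAND 0 = 1
n3 = in0 XOR n2 = 0 XOR 1 = 1
n4 = NOT n3 = NOT 1 = 0
n5 = NOT n4 = NOT 0 = 1
n6 = n2 OR n5 = 1 OR 1 = 1
n7 = NOT n6 = NOT 1 = 0
n8 = n7 OR n1 = 0 OR 0 = 0
n9 = n8 OR n3 = 0 OR 1 = 1
n10 = in4 AND n9 = 1 AND 1 = 1
So n10 = 1.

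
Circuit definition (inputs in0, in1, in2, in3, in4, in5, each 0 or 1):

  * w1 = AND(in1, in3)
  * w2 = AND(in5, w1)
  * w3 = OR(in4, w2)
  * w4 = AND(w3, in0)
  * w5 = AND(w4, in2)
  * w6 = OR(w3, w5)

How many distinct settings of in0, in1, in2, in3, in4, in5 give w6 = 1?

w6 = OR(w3, w5) must be 1, so at least one of w3, w5 is 1.
Enumerating the 64 input combinations, 36 give w6 = 1 and 28 give w6 = 0.

36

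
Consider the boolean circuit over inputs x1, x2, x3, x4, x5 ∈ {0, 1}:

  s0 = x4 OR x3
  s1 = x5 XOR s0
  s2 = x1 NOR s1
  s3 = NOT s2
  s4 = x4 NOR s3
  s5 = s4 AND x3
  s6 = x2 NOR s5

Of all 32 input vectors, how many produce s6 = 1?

15

s6 = x2 NOR s5 must be 1, so both x2 = 0 and s5 = 0.
Enumerating the 32 input combinations, 15 give s6 = 1 and 17 give s6 = 0.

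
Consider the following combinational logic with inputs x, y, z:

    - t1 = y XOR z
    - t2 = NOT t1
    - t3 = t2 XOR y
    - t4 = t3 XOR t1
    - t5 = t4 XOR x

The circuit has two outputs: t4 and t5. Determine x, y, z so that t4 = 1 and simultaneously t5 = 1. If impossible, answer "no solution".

x=0 y=0 z=1

Check with x=0 y=0 z=1:
t1 = y XOR z = 0 XOR 1 = 1
t2 = NOT t1 = NOT 1 = 0
t3 = t2 XOR y = 0 XOR 0 = 0
t4 = t3 XOR t1 = 0 XOR 1 = 1
t5 = t4 XOR x = 1 XOR 0 = 1
So t4 = 1 and t5 = 1.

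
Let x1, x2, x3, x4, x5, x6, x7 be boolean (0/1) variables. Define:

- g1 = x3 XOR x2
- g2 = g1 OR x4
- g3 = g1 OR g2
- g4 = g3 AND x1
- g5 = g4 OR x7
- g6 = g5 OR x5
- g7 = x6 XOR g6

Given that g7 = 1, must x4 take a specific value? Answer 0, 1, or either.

Both values of x4 occur among assignments with g7 = 1:
  x4=0: x1=0, x2=0, x3=0, x4=0, x5=0, x6=0, x7=1
  x4=1: x1=0, x2=0, x3=0, x4=1, x5=0, x6=0, x7=1

either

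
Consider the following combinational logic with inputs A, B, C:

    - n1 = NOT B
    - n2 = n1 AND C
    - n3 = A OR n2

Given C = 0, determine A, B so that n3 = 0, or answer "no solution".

Check with C = 0 and A=0, B=1:
n1 = NOT B = NOT 1 = 0
n2 = n1 AND C = 0 AND 0 = 0
n3 = A OR n2 = 0 OR 0 = 0
So n3 = 0.

A=0, B=1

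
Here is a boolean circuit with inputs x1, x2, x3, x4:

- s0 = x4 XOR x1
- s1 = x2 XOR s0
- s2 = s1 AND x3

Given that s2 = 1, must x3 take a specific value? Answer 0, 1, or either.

1

s2 = s1 AND x3 must be 1, so both s1 = 1 and x3 = 1.
Every assignment with s2 = 1 has x3 = 1; there are 4 such assignment(s).
  x1=0, x2=0, x3=1, x4=1
  x1=0, x2=1, x3=1, x4=0
  x1=1, x2=0, x3=1, x4=0
  x1=1, x2=1, x3=1, x4=1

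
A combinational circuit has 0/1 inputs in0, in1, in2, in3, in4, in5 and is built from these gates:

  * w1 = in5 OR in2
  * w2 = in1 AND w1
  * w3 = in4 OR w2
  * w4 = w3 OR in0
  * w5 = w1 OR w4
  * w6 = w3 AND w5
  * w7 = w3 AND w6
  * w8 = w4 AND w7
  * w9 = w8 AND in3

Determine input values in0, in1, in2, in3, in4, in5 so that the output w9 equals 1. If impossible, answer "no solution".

w9 = w8 AND in3 must be 1, so both w8 = 1 and in3 = 1.
w8 = w4 AND w7 must be 1, so both w4 = 1 and w7 = 1.
w4 = w3 OR in0 must be 1, so at least one of w3, in0 is 1.
Check with in0=0, in1=1, in2=0, in3=1, in4=1, in5=0:
w1 = in5 OR in2 = 0 OR 0 = 0
w2 = in1 AND w1 = 1 AND 0 = 0
w3 = in4 OR w2 = 1 OR 0 = 1
w4 = w3 OR in0 = 1 OR 0 = 1
w5 = w1 OR w4 = 0 OR 1 = 1
w6 = w3 AND w5 = 1 AND 1 = 1
w7 = w3 AND w6 = 1 AND 1 = 1
w8 = w4 AND w7 = 1 AND 1 = 1
w9 = w8 AND in3 = 1 AND 1 = 1
So w9 = 1 as required.

in0=0, in1=1, in2=0, in3=1, in4=1, in5=0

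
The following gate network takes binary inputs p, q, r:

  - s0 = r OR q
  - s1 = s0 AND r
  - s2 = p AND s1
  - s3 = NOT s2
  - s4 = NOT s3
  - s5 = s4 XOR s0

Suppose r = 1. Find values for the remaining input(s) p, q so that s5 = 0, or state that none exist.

p=1 q=1

s5 = s4 XOR s0 must be 0, so s4 and s0 are equal.
Check with r = 1 and p=1, q=1:
s0 = r OR q = 1 OR 1 = 1
s1 = s0 AND r = 1 AND 1 = 1
s2 = p AND s1 = 1 AND 1 = 1
s3 = NOT s2 = NOT 1 = 0
s4 = NOT s3 = NOT 0 = 1
s5 = s4 XOR s0 = 1 XOR 1 = 0
So s5 = 0.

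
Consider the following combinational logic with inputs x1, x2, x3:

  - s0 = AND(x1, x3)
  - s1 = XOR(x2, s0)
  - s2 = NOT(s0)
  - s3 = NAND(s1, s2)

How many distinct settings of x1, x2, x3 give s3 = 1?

5

s3 = NAND(s1, s2) must be 1, so at least one of s1, s2 is 0.
Satisfying assignments:
  x1=0, x2=0, x3=0
  x1=0, x2=0, x3=1
  x1=1, x2=0, x3=0
  x1=1, x2=0, x3=1
  x1=1, x2=1, x3=1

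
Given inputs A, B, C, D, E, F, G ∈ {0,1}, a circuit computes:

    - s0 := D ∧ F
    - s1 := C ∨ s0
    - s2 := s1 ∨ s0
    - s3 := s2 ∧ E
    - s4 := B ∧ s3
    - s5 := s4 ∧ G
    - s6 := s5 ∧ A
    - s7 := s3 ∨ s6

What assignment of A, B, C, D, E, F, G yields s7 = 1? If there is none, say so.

s7 = s3 ∨ s6 must be 1, so at least one of s3, s6 is 1.
Check with A=0, B=1, C=1, D=0, E=1, F=0, G=1:
s0 = D ∧ F = 0 ∧ 0 = 0
s1 = C ∨ s0 = 1 ∨ 0 = 1
s2 = s1 ∨ s0 = 1 ∨ 0 = 1
s3 = s2 ∧ E = 1 ∧ 1 = 1
s4 = B ∧ s3 = 1 ∧ 1 = 1
s5 = s4 ∧ G = 1 ∧ 1 = 1
s6 = s5 ∧ A = 1 ∧ 0 = 0
s7 = s3 ∨ s6 = 1 ∨ 0 = 1
So s7 = 1 as required.

A=0, B=1, C=1, D=0, E=1, F=0, G=1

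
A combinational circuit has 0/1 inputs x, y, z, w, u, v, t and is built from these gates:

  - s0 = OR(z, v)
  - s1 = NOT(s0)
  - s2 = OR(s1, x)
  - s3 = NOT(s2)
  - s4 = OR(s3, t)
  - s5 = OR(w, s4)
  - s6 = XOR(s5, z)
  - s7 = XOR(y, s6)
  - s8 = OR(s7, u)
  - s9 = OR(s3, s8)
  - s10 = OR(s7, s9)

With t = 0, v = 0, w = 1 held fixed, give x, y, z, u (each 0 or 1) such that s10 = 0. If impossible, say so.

x=1, y=0, z=1, u=0

s10 = OR(s7, s9) must be 0, so both s7 = 0 and s9 = 0.
s7 = XOR(y, s6) must be 0, so y and s6 are equal.
Check with t = 0, v = 0, w = 1 and x=1, y=0, z=1, u=0:
s0 = OR(z, v) = OR(1, 0) = 1
s1 = NOT(s0) = NOT 1 = 0
s2 = OR(s1, x) = OR(0, 1) = 1
s3 = NOT(s2) = NOT 1 = 0
s4 = OR(s3, t) = OR(0, 0) = 0
s5 = OR(w, s4) = OR(1, 0) = 1
s6 = XOR(s5, z) = XOR(1, 1) = 0
s7 = XOR(y, s6) = XOR(0, 0) = 0
s8 = OR(s7, u) = OR(0, 0) = 0
s9 = OR(s3, s8) = OR(0, 0) = 0
s10 = OR(s7, s9) = OR(0, 0) = 0
So s10 = 0.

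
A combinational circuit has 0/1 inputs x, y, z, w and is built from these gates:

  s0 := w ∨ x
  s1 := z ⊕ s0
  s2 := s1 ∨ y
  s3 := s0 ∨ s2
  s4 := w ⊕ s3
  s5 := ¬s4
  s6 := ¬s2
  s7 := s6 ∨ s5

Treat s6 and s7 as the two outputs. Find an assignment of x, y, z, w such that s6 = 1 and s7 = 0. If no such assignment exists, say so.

no solution exists

Across all 16 input combinations, none give both s6 = 1 and s7 = 0.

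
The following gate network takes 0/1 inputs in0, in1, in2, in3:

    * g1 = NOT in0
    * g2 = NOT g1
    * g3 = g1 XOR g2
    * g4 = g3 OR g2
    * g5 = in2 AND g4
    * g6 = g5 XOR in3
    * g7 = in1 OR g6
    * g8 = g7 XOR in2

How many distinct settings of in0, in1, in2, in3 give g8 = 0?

8

g8 = g7 XOR in2 must be 0, so g7 and in2 are equal.
Enumerating the 16 input combinations, 8 give g8 = 0 and 8 give g8 = 1.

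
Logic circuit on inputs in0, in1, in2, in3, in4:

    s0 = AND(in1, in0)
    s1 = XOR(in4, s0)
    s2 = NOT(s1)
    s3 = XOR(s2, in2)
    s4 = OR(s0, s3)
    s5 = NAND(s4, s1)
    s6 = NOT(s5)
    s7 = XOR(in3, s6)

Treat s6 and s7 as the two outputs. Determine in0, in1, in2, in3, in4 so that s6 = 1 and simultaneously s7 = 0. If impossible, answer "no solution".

Check with in0=1 in1=1 in2=0 in3=1 in4=0:
s0 = AND(in1, in0) = AND(1, 1) = 1
s1 = XOR(in4, s0) = XOR(0, 1) = 1
s2 = NOT(s1) = NOT 1 = 0
s3 = XOR(s2, in2) = XOR(0, 0) = 0
s4 = OR(s0, s3) = OR(1, 0) = 1
s5 = NAND(s4, s1) = NAND(1, 1) = 0
s6 = NOT(s5) = NOT 0 = 1
s7 = XOR(in3, s6) = XOR(1, 1) = 0
So s6 = 1 and s7 = 0.

in0=1 in1=1 in2=0 in3=1 in4=0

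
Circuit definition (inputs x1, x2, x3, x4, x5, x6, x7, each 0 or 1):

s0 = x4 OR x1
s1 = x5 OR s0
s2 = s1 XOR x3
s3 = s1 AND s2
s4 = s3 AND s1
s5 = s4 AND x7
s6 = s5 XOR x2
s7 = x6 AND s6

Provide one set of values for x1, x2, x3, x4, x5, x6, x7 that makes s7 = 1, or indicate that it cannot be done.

x1=1 x2=1 x3=1 x4=0 x5=1 x6=1 x7=1

s7 = x6 AND s6 must be 1, so both x6 = 1 and s6 = 1.
s6 = s5 XOR x2 must be 1, so s5 and x2 differ.
Check with x1=1 x2=1 x3=1 x4=0 x5=1 x6=1 x7=1:
s0 = x4 OR x1 = 0 OR 1 = 1
s1 = x5 OR s0 = 1 OR 1 = 1
s2 = s1 XOR x3 = 1 XOR 1 = 0
s3 = s1 AND s2 = 1 AND 0 = 0
s4 = s3 AND s1 = 0 AND 1 = 0
s5 = s4 AND x7 = 0 AND 1 = 0
s6 = s5 XOR x2 = 0 XOR 1 = 1
s7 = x6 AND s6 = 1 AND 1 = 1
So s7 = 1 as required.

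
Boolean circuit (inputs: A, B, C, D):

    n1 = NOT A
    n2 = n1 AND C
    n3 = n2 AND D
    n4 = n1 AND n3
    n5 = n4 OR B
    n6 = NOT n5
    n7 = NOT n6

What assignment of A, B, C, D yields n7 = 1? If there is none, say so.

n7 = NOT n6 must be 1, so n6 = 0.
n6 = NOT n5 must be 0, so n5 = 1.
Check with A=0, B=1, C=1, D=1:
n1 = NOT A = NOT 0 = 1
n2 = n1 AND C = 1 AND 1 = 1
n3 = n2 AND D = 1 AND 1 = 1
n4 = n1 AND n3 = 1 AND 1 = 1
n5 = n4 OR B = 1 OR 1 = 1
n6 = NOT n5 = NOT 1 = 0
n7 = NOT n6 = NOT 0 = 1
So n7 = 1 as required.

A=0, B=1, C=1, D=1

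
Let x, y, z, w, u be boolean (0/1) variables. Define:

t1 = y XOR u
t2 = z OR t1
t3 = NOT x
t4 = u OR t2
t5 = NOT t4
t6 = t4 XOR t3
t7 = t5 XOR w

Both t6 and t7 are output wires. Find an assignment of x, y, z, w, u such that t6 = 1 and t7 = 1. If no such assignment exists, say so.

x=1, y=0, z=1, w=1, u=0

Check with x=1, y=0, z=1, w=1, u=0:
t1 = y XOR u = 0 XOR 0 = 0
t2 = z OR t1 = 1 OR 0 = 1
t3 = NOT x = NOT 1 = 0
t4 = u OR t2 = 0 OR 1 = 1
t5 = NOT t4 = NOT 1 = 0
t6 = t4 XOR t3 = 1 XOR 0 = 1
t7 = t5 XOR w = 0 XOR 1 = 1
So t6 = 1 and t7 = 1.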